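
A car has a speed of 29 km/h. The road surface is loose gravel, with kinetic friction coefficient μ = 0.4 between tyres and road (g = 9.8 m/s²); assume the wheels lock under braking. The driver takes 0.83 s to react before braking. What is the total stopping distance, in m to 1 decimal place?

29 km/h ÷ 3.6 = 8.0556 m/s.
a = μg = 0.4 × 9.8 = 3.920 m/s².
Reaction distance = v·t_r = 8.0556 × 0.83 = 6.686 m.
Braking distance = v²/(2a) = 8.0556² / (2 × 3.920) = 64.893 / 7.840 = 8.277 m.
Total = 6.686 + 8.277 = 14.963 m.

Total stopping distance ≈ 15.0 m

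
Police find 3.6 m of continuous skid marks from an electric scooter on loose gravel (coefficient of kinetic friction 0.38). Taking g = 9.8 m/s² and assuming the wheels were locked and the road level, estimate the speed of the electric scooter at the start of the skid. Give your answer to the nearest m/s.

Deceleration a = μg = 0.38 × 9.8 = 3.724 m/s².
v = √(2a·d) = √(2 × 3.724 × 3.6) = √26.813 = 5.1781 m/s.

Initial speed ≈ 5 m/s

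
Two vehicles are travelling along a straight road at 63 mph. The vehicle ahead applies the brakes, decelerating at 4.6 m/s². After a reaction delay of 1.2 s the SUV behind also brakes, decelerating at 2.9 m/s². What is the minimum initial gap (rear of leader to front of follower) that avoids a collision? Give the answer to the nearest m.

63 mph × 0.44704 = 28.1635 m/s.
Leader travels v²/(2a_L) = 793.183 / 9.200 = 86.216 m before stopping.
Follower covers v·t_r = 28.1635 × 1.2 = 33.796 m while reacting, then v²/(2a_F) = 793.183 / 5.800 = 136.756 m while braking, for a total of 33.796 + 136.756 = 170.552 m.
Since a_F ≤ a_L and the follower starts braking later, the follower is never slower than the leader, so the closest approach is when both have stopped.
Minimum gap = 170.552 − 86.216 = 84.336 m.

Minimum gap ≈ 84 m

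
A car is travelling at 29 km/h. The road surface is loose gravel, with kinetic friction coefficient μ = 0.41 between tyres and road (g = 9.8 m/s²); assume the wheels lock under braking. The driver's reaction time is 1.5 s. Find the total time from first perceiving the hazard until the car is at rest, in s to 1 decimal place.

Total time ≈ 3.5 s

29 km/h ÷ 3.6 = 8.0556 m/s.
a = μg = 0.41 × 9.8 = 4.018 m/s².
Braking time = v/a = 8.0556 / 4.018 = 2.005 s.
Total = 1.5 + 2.005 = 3.505 s.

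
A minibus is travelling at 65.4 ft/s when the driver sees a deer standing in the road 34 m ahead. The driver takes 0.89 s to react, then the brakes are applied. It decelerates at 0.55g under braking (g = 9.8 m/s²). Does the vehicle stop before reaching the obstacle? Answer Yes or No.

No

65.4 ft/s × 0.3048 = 19.9339 m/s.
a = 0.55 × 9.8 = 5.390 m/s².
Reaction distance = 19.9339 × 0.89 = 17.741 m.
Braking distance = v²/(2a) = 397.360 / 10.780 = 36.861 m.
Total stopping distance = 17.741 + 36.861 = 54.602 m, vs 34 m available — it cannot stop in time and overshoots by 54.602 − 34 = 20.602 m.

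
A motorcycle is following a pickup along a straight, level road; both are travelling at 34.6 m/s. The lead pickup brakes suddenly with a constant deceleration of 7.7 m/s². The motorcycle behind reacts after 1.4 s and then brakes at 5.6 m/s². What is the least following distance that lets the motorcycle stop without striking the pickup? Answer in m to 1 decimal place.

Minimum gap ≈ 77.6 m

Leader travels v²/(2a_L) = 1197.160 / 15.400 = 77.738 m before stopping.
Follower covers v·t_r = 34.6000 × 1.4 = 48.440 m while reacting, then v²/(2a_F) = 1197.160 / 11.200 = 106.889 m while braking, for a total of 48.440 + 106.889 = 155.329 m.
Since a_F ≤ a_L and the follower starts braking later, the follower is never slower than the leader, so the closest approach is when both have stopped.
Minimum gap = 155.329 − 77.738 = 77.591 m.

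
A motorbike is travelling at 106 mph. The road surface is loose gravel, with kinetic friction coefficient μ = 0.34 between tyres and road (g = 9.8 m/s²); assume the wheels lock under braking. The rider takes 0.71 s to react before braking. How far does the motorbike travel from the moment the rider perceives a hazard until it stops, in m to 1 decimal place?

Total stopping distance ≈ 370.6 m

106 mph × 0.44704 = 47.3862 m/s.
a = μg = 0.34 × 9.8 = 3.332 m/s².
Reaction distance = v·t_r = 47.3862 × 0.71 = 33.644 m.
Braking distance = v²/(2a) = 47.3862² / (2 × 3.332) = 2245.452 / 6.664 = 336.953 m.
Total = 33.644 + 336.953 = 370.597 m.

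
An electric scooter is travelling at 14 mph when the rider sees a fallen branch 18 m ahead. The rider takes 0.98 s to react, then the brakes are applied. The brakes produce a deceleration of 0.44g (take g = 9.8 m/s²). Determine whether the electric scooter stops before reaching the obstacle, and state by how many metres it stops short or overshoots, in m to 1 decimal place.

Yes — it stops 7.3 m short of the obstacle

14 mph × 0.44704 = 6.2586 m/s.
a = 0.44 × 9.8 = 4.312 m/s².
Reaction distance = 6.2586 × 0.98 = 6.133 m.
Braking distance = v²/(2a) = 39.170 / 8.624 = 4.542 m.
Total stopping distance = 6.133 + 4.542 = 10.675 m, vs 18 m available — it stops with 18 − 10.675 = 7.325 m to spare.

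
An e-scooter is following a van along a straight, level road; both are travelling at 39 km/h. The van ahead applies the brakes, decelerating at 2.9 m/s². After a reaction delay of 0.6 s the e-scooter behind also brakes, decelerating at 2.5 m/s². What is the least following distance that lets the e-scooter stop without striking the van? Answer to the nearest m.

39 km/h ÷ 3.6 = 10.8333 m/s.
Leader travels v²/(2a_L) = 117.360 / 5.800 = 20.234 m before stopping.
Follower covers v·t_r = 10.8333 × 0.6 = 6.500 m while reacting, then v²/(2a_F) = 117.360 / 5.000 = 23.472 m while braking, for a total of 6.500 + 23.472 = 29.972 m.
Since a_F ≤ a_L and the follower starts braking later, the follower is never slower than the leader, so the closest approach is when both have stopped.
Minimum gap = 29.972 − 20.234 = 9.738 m.

Minimum gap ≈ 10 m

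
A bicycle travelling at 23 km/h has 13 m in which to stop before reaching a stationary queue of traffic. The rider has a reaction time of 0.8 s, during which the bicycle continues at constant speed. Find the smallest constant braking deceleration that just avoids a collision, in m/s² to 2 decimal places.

23 km/h ÷ 3.6 = 6.3889 m/s.
Distance covered during reaction = 6.3889 × 0.8 = 5.111 m.
Distance available for braking: 13 − 5.111 = 7.889 m.
v² = 2a·d ⇒ a = v²/(2d) = 6.3889² / (2 × 7.889) = 40.818 / 15.778 = 2.5870 m/s².

Required deceleration ≈ 2.59 m/s²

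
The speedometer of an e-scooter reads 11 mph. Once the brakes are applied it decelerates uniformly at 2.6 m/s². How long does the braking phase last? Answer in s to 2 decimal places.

11 mph × 0.44704 = 4.9174 m/s.
Braking time = v/a = 4.9174 / 2.600 = 1.891 s.

Braking time ≈ 1.89 s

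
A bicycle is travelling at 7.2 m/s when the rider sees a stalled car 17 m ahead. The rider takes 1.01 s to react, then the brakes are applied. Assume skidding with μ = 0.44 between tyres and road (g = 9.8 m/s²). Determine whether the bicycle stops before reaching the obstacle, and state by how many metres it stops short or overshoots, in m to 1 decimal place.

Yes — it stops 3.7 m short of the obstacle

a = μg = 0.44 × 9.8 = 4.312 m/s².
Reaction distance = 7.2000 × 1.01 = 7.272 m.
Braking distance = v²/(2a) = 51.840 / 8.624 = 6.011 m.
Total stopping distance = 7.272 + 6.011 = 13.283 m, vs 17 m available — it stops with 17 − 13.283 = 3.717 m to spare.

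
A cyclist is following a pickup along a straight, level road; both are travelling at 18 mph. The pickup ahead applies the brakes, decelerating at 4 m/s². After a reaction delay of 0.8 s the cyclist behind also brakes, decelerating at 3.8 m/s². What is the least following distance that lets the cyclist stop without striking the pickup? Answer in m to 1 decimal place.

18 mph × 0.44704 = 8.0467 m/s.
Leader travels v²/(2a_L) = 64.749 / 8.000 = 8.094 m before stopping.
Follower covers v·t_r = 8.0467 × 0.8 = 6.437 m while reacting, then v²/(2a_F) = 64.749 / 7.600 = 8.520 m while braking, for a total of 6.437 + 8.520 = 14.957 m.
Since a_F ≤ a_L and the follower starts braking later, the follower is never slower than the leader, so the closest approach is when both have stopped.
Minimum gap = 14.957 − 8.094 = 6.863 m.

Minimum gap ≈ 6.9 m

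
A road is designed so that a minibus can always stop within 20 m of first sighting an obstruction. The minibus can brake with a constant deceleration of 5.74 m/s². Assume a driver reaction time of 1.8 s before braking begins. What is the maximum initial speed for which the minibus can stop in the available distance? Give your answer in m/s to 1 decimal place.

Maximum speed ≈ 8.0 m/s

Stopping distance: v·t_r + v²/(2a) = 20 with t_r = 1.8 s and a = 5.740 m/s².
So v² + 20.664 v − 229.60 = 0.
Positive root: v = −a·t_r + √((a·t_r)² + 2a·d) = −10.332 + √(106.750 + 229.60) = 8.0078 m/s.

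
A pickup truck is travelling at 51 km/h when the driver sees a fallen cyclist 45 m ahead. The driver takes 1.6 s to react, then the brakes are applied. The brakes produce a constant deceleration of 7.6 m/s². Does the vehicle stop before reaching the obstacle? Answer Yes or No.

Yes

51 km/h ÷ 3.6 = 14.1667 m/s.
Reaction distance = 14.1667 × 1.6 = 22.667 m.
Braking distance = v²/(2a) = 200.695 / 15.200 = 13.204 m.
Total stopping distance = 22.667 + 13.204 = 35.871 m, vs 45 m available — it stops with 45 − 35.871 = 9.129 m to spare.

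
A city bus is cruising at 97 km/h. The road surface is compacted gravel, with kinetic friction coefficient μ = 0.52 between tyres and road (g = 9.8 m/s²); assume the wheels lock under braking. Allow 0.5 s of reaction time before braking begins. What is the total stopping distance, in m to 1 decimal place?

97 km/h ÷ 3.6 = 26.9444 m/s.
a = μg = 0.52 × 9.8 = 5.096 m/s².
Reaction distance = v·t_r = 26.9444 × 0.5 = 13.472 m.
Braking distance = v²/(2a) = 26.9444² / (2 × 5.096) = 726.001 / 10.192 = 71.232 m.
Total = 13.472 + 71.232 = 84.704 m.

Total stopping distance ≈ 84.7 m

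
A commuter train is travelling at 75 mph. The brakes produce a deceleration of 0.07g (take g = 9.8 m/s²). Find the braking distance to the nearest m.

75 mph × 0.44704 = 33.5280 m/s.
a = 0.07 × 9.8 = 0.686 m/s².
Braking distance = v²/(2a) = 33.5280² / (2 × 0.686) = 1124.127 / 1.372 = 819.335 m.

Braking distance ≈ 819 m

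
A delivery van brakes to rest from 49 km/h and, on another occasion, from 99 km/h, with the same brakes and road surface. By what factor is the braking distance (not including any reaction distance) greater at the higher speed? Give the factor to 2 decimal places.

Braking distance d = v²/(2a), so with a fixed, d ∝ v².
Factor = (99/49)² = 2.0204² = 4.0820.

Factor ≈ 4.08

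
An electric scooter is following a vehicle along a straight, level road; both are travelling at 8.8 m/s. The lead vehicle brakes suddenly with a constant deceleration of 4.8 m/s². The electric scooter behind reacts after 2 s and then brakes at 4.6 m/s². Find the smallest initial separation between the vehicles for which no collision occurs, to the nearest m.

Leader travels v²/(2a_L) = 77.440 / 9.600 = 8.067 m before stopping.
Follower covers v·t_r = 8.8000 × 2 = 17.600 m while reacting, then v²/(2a_F) = 77.440 / 9.200 = 8.417 m while braking, for a total of 17.600 + 8.417 = 26.017 m.
Since a_F ≤ a_L and the follower starts braking later, the follower is never slower than the leader, so the closest approach is when both have stopped.
Minimum gap = 26.017 − 8.067 = 17.950 m.

Minimum gap ≈ 18 m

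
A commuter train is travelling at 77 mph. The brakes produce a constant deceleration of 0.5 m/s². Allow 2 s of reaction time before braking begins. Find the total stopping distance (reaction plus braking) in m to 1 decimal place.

77 mph × 0.44704 = 34.4221 m/s.
Reaction distance = v·t_r = 34.4221 × 2 = 68.844 m.
Braking distance = v²/(2a) = 34.4221² / (2 × 0.500) = 1184.881 / 1.000 = 1184.881 m.
Total = 68.844 + 1184.881 = 1253.725 m.

Total stopping distance ≈ 1253.7 m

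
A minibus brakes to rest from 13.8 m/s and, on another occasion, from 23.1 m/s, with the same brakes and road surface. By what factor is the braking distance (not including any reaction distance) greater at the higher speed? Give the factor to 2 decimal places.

Braking distance d = v²/(2a), so with a fixed, d ∝ v².
Factor = (23.1/13.8)² = 1.6739² = 2.8019.

Factor ≈ 2.80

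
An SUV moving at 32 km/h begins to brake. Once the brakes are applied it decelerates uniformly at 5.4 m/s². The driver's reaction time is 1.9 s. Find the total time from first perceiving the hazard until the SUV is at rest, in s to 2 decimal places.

32 km/h ÷ 3.6 = 8.8889 m/s.
Braking time = v/a = 8.8889 / 5.400 = 1.646 s.
Total = 1.9 + 1.646 = 3.546 s.

Total time ≈ 3.55 s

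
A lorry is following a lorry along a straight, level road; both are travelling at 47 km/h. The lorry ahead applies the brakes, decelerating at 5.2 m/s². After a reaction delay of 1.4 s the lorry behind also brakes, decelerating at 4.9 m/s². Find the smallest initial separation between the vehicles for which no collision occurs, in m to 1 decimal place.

47 km/h ÷ 3.6 = 13.0556 m/s.
Leader travels v²/(2a_L) = 170.449 / 10.400 = 16.389 m before stopping.
Follower covers v·t_r = 13.0556 × 1.4 = 18.278 m while reacting, then v²/(2a_F) = 170.449 / 9.800 = 17.393 m while braking, for a total of 18.278 + 17.393 = 35.671 m.
Since a_F ≤ a_L and the follower starts braking later, the follower is never slower than the leader, so the closest approach is when both have stopped.
Minimum gap = 35.671 − 16.389 = 19.282 m.

Minimum gap ≈ 19.3 m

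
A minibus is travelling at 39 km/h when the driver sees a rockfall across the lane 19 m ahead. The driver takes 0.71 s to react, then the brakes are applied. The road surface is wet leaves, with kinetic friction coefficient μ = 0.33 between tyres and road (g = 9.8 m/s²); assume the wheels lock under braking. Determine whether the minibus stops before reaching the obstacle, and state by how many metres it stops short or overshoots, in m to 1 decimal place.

39 km/h ÷ 3.6 = 10.8333 m/s.
a = μg = 0.33 × 9.8 = 3.234 m/s².
Reaction distance = 10.8333 × 0.71 = 7.692 m.
Braking distance = v²/(2a) = 117.360 / 6.468 = 18.145 m.
Total stopping distance = 7.692 + 18.145 = 25.837 m, vs 19 m available — it cannot stop in time and overshoots by 25.837 − 19 = 6.837 m.

No — it overshoots by 6.8 m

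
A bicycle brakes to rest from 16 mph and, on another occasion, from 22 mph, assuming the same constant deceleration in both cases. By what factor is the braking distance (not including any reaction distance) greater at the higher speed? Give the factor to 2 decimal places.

Braking distance d = v²/(2a), so with a fixed, d ∝ v².
Factor = (22/16)² = 1.3750² = 1.8906.

Factor ≈ 1.89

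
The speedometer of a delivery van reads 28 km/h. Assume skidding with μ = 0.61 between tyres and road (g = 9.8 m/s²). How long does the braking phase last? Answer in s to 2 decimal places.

28 km/h ÷ 3.6 = 7.7778 m/s.
a = μg = 0.61 × 9.8 = 5.978 m/s².
Braking time = v/a = 7.7778 / 5.978 = 1.301 s.

Braking time ≈ 1.30 s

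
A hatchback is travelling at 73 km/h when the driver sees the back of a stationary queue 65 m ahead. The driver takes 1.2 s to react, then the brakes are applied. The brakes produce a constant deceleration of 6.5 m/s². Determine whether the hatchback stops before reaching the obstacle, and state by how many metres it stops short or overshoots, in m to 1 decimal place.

Yes — it stops 9.0 m short of the obstacle

73 km/h ÷ 3.6 = 20.2778 m/s.
Reaction distance = 20.2778 × 1.2 = 24.333 m.
Braking distance = v²/(2a) = 411.189 / 13.000 = 31.630 m.
Total stopping distance = 24.333 + 31.630 = 55.963 m, vs 65 m available — it stops with 65 − 55.963 = 9.037 m to spare.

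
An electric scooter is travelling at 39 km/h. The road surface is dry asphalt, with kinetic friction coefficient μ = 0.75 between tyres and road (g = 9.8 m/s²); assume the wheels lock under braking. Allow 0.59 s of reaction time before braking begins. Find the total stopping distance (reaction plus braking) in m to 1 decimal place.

39 km/h ÷ 3.6 = 10.8333 m/s.
a = μg = 0.75 × 9.8 = 7.350 m/s².
Reaction distance = v·t_r = 10.8333 × 0.59 = 6.392 m.
Braking distance = v²/(2a) = 10.8333² / (2 × 7.350) = 117.360 / 14.700 = 7.984 m.
Total = 6.392 + 7.984 = 14.376 m.

Total stopping distance ≈ 14.4 m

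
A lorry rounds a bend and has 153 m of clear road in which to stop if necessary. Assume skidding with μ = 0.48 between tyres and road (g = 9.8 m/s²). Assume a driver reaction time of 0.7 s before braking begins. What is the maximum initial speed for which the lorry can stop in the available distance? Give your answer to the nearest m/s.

Maximum speed ≈ 35 m/s

a = μg = 0.48 × 9.8 = 4.704 m/s².
Stopping distance: v·t_r + v²/(2a) = 153 with t_r = 0.7 s and a = 4.704 m/s².
So v² + 6.586 v − 1439.42 = 0.
Positive root: v = −a·t_r + √((a·t_r)² + 2a·d) = −3.293 + √(10.844 + 1439.42) = 34.7893 m/s.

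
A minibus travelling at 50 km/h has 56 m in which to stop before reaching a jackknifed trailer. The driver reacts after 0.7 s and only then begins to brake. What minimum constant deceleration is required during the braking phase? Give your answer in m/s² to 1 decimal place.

Required deceleration ≈ 2.1 m/s²

50 km/h ÷ 3.6 = 13.8889 m/s.
Distance covered during reaction = 13.8889 × 0.7 = 9.722 m.
Distance available for braking: 56 − 9.722 = 46.278 m.
v² = 2a·d ⇒ a = v²/(2d) = 13.8889² / (2 × 46.278) = 192.902 / 92.556 = 2.0842 m/s².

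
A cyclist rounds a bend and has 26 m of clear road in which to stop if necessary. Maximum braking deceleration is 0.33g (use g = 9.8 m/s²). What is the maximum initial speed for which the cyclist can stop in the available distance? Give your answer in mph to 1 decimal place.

a = 0.33 × 9.8 = 3.234 m/s².
v²/(2a) = d ⇒ v = √(2 × 3.234 × 26) = √168.17 = 12.9680 m/s.
12.9680 m/s ÷ 0.44704 = 29.009 mph.

Maximum speed ≈ 29.0 mph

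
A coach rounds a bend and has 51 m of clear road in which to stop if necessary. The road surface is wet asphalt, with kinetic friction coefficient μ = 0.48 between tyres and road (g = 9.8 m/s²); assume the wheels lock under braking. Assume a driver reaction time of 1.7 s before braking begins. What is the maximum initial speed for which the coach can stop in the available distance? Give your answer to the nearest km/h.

a = μg = 0.48 × 9.8 = 4.704 m/s².
Stopping distance: v·t_r + v²/(2a) = 51 with t_r = 1.7 s and a = 4.704 m/s².
So v² + 15.994 v − 479.81 = 0.
Positive root: v = −a·t_r + √((a·t_r)² + 2a·d) = −7.997 + √(63.952 + 479.81) = 15.3217 m/s.
15.3217 m/s × 3.6 = 55.158 km/h.

Maximum speed ≈ 55 km/h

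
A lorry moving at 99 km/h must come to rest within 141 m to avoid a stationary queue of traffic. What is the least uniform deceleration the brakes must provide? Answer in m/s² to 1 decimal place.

99 km/h ÷ 3.6 = 27.5000 m/s.
v² = 2a·d ⇒ a = v²/(2d) = 27.5000² / (2 × 141.000) = 756.250 / 282.000 = 2.6817 m/s².

Required deceleration ≈ 2.7 m/s²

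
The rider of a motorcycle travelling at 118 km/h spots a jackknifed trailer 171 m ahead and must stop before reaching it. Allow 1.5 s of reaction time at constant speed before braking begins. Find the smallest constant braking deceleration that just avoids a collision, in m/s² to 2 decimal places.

Required deceleration ≈ 4.41 m/s²

118 km/h ÷ 3.6 = 32.7778 m/s.
Distance covered during reaction = 32.7778 × 1.5 = 49.167 m.
Distance available for braking: 171 − 49.167 = 121.833 m.
v² = 2a·d ⇒ a = v²/(2d) = 32.7778² / (2 × 121.833) = 1074.384 / 243.666 = 4.4092 m/s².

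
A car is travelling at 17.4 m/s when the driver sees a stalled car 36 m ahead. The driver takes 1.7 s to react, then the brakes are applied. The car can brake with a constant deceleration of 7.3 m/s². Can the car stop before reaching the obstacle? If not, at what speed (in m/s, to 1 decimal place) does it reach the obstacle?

No — it strikes the obstacle at 14.5 m/s

Reaction distance = 17.4000 × 1.7 = 29.580 m.
Braking distance needed to stop: v²/(2a) = 302.760 / 14.600 = 20.737 m, so total needed = 29.580 + 20.737 = 50.317 m > 36 m — it cannot stop.
Distance remaining when braking begins: 36 − 29.580 = 6.420 m.
v² = v₀² − 2a·d = 302.760 − 2 × 7.300 × 6.420 = 209.028 m²/s².
v = √209.028 = 14.458 m/s.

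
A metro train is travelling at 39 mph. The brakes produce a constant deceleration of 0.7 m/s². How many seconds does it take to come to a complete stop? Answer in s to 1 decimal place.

Braking time ≈ 24.9 s

39 mph × 0.44704 = 17.4346 m/s.
Braking time = v/a = 17.4346 / 0.700 = 24.907 s.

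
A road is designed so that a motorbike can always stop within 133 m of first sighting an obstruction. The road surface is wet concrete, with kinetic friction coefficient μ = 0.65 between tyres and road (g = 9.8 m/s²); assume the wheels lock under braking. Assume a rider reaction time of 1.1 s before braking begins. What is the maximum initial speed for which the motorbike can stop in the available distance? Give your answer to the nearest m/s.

a = μg = 0.65 × 9.8 = 6.370 m/s².
Stopping distance: v·t_r + v²/(2a) = 133 with t_r = 1.1 s and a = 6.370 m/s².
So v² + 14.014 v − 1694.42 = 0.
Positive root: v = −a·t_r + √((a·t_r)² + 2a·d) = −7.007 + √(49.098 + 1694.42) = 34.7485 m/s.

Maximum speed ≈ 35 m/s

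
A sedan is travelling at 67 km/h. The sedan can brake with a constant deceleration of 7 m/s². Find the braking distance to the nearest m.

67 km/h ÷ 3.6 = 18.6111 m/s.
Braking distance = v²/(2a) = 18.6111² / (2 × 7.000) = 346.373 / 14.000 = 24.741 m.

Braking distance ≈ 25 m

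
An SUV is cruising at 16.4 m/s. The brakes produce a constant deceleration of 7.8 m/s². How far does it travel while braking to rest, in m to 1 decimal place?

Braking distance = v²/(2a) = 16.4000² / (2 × 7.800) = 268.960 / 15.600 = 17.241 m.

Braking distance ≈ 17.2 m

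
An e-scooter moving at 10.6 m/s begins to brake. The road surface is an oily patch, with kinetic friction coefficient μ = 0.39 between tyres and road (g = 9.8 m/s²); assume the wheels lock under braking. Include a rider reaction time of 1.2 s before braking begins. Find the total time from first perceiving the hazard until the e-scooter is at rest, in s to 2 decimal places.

Total time ≈ 3.97 s

a = μg = 0.39 × 9.8 = 3.822 m/s².
Braking time = v/a = 10.6000 / 3.822 = 2.773 s.
Total = 1.2 + 2.773 = 3.973 s.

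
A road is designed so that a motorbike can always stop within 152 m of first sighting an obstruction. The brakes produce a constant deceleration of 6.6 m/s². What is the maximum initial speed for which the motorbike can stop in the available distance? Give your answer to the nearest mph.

Maximum speed ≈ 100 mph

v²/(2a) = d ⇒ v = √(2 × 6.600 × 152) = √2006.40 = 44.7929 m/s.
44.7929 m/s ÷ 0.44704 = 100.199 mph.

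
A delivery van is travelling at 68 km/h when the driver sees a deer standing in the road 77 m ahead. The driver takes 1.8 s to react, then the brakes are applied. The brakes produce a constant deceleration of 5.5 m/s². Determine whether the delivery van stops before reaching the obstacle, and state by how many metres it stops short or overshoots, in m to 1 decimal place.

68 km/h ÷ 3.6 = 18.8889 m/s.
Reaction distance = 18.8889 × 1.8 = 34.000 m.
Braking distance = v²/(2a) = 356.791 / 11.000 = 32.436 m.
Total stopping distance = 34.000 + 32.436 = 66.436 m, vs 77 m available — it stops with 77 − 66.436 = 10.564 m to spare.

Yes — it stops 10.6 m short of the obstacle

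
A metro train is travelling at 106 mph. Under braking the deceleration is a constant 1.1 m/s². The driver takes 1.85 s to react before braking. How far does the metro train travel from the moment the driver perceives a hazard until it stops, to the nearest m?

Total stopping distance ≈ 1108 m

106 mph × 0.44704 = 47.3862 m/s.
Reaction distance = v·t_r = 47.3862 × 1.85 = 87.664 m.
Braking distance = v²/(2a) = 47.3862² / (2 × 1.100) = 2245.452 / 2.200 = 1020.660 m.
Total = 87.664 + 1020.660 = 1108.324 m.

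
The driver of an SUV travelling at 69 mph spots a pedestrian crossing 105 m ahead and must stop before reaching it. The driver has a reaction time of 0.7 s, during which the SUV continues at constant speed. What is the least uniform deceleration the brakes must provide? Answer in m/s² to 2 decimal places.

69 mph × 0.44704 = 30.8458 m/s.
Distance covered during reaction = 30.8458 × 0.7 = 21.592 m.
Distance available for braking: 105 − 21.592 = 83.408 m.
v² = 2a·d ⇒ a = v²/(2d) = 30.8458² / (2 × 83.408) = 951.463 / 166.816 = 5.7037 m/s².

Required deceleration ≈ 5.70 m/s²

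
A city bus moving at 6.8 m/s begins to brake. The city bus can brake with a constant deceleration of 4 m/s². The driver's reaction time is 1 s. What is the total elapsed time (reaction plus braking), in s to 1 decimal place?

Total time ≈ 2.7 s

Braking time = v/a = 6.8000 / 4.000 = 1.700 s.
Total = 1 + 1.700 = 2.700 s.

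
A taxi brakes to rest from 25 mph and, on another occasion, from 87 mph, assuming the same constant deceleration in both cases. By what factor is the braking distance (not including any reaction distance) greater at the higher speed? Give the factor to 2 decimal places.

Factor ≈ 12.11

Braking distance d = v²/(2a), so with a fixed, d ∝ v².
Factor = (87/25)² = 3.4800² = 12.1104.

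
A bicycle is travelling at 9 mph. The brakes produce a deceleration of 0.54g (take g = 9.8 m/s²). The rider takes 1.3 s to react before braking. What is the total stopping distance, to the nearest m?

Total stopping distance ≈ 7 m

9 mph × 0.44704 = 4.0234 m/s.
a = 0.54 × 9.8 = 5.292 m/s².
Reaction distance = v·t_r = 4.0234 × 1.3 = 5.230 m.
Braking distance = v²/(2a) = 4.0234² / (2 × 5.292) = 16.188 / 10.584 = 1.529 m.
Total = 5.230 + 1.529 = 6.759 m.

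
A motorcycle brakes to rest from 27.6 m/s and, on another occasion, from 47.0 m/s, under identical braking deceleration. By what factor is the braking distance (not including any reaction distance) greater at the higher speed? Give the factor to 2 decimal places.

Factor ≈ 2.90

Braking distance d = v²/(2a), so with a fixed, d ∝ v².
Factor = (47.0/27.6)² = 1.7029² = 2.8999.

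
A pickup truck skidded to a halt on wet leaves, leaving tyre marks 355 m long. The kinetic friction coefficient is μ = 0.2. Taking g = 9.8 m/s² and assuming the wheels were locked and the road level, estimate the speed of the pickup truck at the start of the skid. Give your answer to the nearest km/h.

Deceleration a = μg = 0.2 × 9.8 = 1.960 m/s².
v = √(2a·d) = √(2 × 1.960 × 355) = √1391.600 = 37.3042 m/s.
= 37.3042 × 3.6 = 134.295 km/h.

Initial speed ≈ 134 km/h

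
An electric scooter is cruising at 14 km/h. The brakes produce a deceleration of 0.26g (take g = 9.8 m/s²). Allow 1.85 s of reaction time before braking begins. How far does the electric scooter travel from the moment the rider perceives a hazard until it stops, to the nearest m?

Total stopping distance ≈ 10 m

14 km/h ÷ 3.6 = 3.8889 m/s.
a = 0.26 × 9.8 = 2.548 m/s².
Reaction distance = v·t_r = 3.8889 × 1.85 = 7.194 m.
Braking distance = v²/(2a) = 3.8889² / (2 × 2.548) = 15.124 / 5.096 = 2.968 m.
Total = 7.194 + 2.968 = 10.162 m.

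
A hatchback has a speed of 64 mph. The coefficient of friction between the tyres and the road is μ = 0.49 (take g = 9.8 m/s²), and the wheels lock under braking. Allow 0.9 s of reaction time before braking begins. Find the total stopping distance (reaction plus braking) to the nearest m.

Total stopping distance ≈ 111 m

64 mph × 0.44704 = 28.6106 m/s.
a = μg = 0.49 × 9.8 = 4.802 m/s².
Reaction distance = v·t_r = 28.6106 × 0.9 = 25.750 m.
Braking distance = v²/(2a) = 28.6106² / (2 × 4.802) = 818.566 / 9.604 = 85.232 m.
Total = 25.750 + 85.232 = 110.982 m.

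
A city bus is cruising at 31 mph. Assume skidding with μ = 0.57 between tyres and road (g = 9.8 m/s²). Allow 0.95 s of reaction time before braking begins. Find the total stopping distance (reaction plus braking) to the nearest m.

31 mph × 0.44704 = 13.8582 m/s.
a = μg = 0.57 × 9.8 = 5.586 m/s².
Reaction distance = v·t_r = 13.8582 × 0.95 = 13.165 m.
Braking distance = v²/(2a) = 13.8582² / (2 × 5.586) = 192.050 / 11.172 = 17.190 m.
Total = 13.165 + 17.190 = 30.355 m.

Total stopping distance ≈ 30 m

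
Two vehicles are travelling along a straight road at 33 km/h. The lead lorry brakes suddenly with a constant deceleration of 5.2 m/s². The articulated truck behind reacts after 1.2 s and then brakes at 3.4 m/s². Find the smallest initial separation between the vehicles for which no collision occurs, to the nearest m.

33 km/h ÷ 3.6 = 9.1667 m/s.
Leader travels v²/(2a_L) = 84.028 / 10.400 = 8.080 m before stopping.
Follower covers v·t_r = 9.1667 × 1.2 = 11.000 m while reacting, then v²/(2a_F) = 84.028 / 6.800 = 12.357 m while braking, for a total of 11.000 + 12.357 = 23.357 m.
Since a_F ≤ a_L and the follower starts braking later, the follower is never slower than the leader, so the closest approach is when both have stopped.
Minimum gap = 23.357 − 8.080 = 15.277 m.

Minimum gap ≈ 15 m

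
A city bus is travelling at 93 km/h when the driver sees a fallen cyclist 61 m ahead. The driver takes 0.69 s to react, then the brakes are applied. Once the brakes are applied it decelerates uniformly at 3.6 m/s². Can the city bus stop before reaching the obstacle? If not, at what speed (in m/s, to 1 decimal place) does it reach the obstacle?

93 km/h ÷ 3.6 = 25.8333 m/s.
Reaction distance = 25.8333 × 0.69 = 17.825 m.
Braking distance needed to stop: v²/(2a) = 667.359 / 7.200 = 92.689 m, so total needed = 17.825 + 92.689 = 110.514 m > 61 m — it cannot stop.
Distance remaining when braking begins: 61 − 17.825 = 43.175 m.
v² = v₀² − 2a·d = 667.359 − 2 × 3.600 × 43.175 = 356.499 m²/s².
v = √356.499 = 18.881 m/s.

No — it strikes the obstacle at 18.9 m/s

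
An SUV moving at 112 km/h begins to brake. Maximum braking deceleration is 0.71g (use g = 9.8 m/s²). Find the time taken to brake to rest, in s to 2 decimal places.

Braking time ≈ 4.47 s

112 km/h ÷ 3.6 = 31.1111 m/s.
a = 0.71 × 9.8 = 6.958 m/s².
Braking time = v/a = 31.1111 / 6.958 = 4.471 s.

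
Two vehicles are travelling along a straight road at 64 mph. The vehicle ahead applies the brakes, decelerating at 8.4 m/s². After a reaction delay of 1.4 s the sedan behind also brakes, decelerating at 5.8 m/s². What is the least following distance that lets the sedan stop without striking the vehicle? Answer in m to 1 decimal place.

Minimum gap ≈ 61.9 m

64 mph × 0.44704 = 28.6106 m/s.
Leader travels v²/(2a_L) = 818.566 / 16.800 = 48.724 m before stopping.
Follower covers v·t_r = 28.6106 × 1.4 = 40.055 m while reacting, then v²/(2a_F) = 818.566 / 11.600 = 70.566 m while braking, for a total of 40.055 + 70.566 = 110.621 m.
Since a_F ≤ a_L and the follower starts braking later, the follower is never slower than the leader, so the closest approach is when both have stopped.
Minimum gap = 110.621 − 48.724 = 61.897 m.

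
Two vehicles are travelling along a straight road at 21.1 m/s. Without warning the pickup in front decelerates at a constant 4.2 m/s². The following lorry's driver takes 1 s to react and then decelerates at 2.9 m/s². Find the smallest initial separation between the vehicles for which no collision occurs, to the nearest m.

Leader travels v²/(2a_L) = 445.210 / 8.400 = 53.001 m before stopping.
Follower covers v·t_r = 21.1000 × 1 = 21.100 m while reacting, then v²/(2a_F) = 445.210 / 5.800 = 76.760 m while braking, for a total of 21.100 + 76.760 = 97.860 m.
Since a_F ≤ a_L and the follower starts braking later, the follower is never slower than the leader, so the closest approach is when both have stopped.
Minimum gap = 97.860 − 53.001 = 44.859 m.

Minimum gap ≈ 45 m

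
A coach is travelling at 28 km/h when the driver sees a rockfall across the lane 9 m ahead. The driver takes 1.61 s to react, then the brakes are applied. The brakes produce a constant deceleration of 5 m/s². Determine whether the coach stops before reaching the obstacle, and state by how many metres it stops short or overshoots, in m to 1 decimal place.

28 km/h ÷ 3.6 = 7.7778 m/s.
Reaction distance = 7.7778 × 1.61 = 12.522 m.
Braking distance = v²/(2a) = 60.494 / 10.000 = 6.049 m.
Total stopping distance = 12.522 + 6.049 = 18.571 m, vs 9 m available — it cannot stop in time and overshoots by 18.571 − 9 = 9.571 m.

No — it overshoots by 9.6 m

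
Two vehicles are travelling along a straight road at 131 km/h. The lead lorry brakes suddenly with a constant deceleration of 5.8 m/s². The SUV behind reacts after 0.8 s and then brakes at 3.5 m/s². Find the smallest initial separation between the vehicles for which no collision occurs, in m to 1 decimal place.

Minimum gap ≈ 104.1 m

131 km/h ÷ 3.6 = 36.3889 m/s.
Leader travels v²/(2a_L) = 1324.152 / 11.600 = 114.151 m before stopping.
Follower covers v·t_r = 36.3889 × 0.8 = 29.111 m while reacting, then v²/(2a_F) = 1324.152 / 7.000 = 189.165 m while braking, for a total of 29.111 + 189.165 = 218.276 m.
Since a_F ≤ a_L and the follower starts braking later, the follower is never slower than the leader, so the closest approach is when both have stopped.
Minimum gap = 218.276 − 114.151 = 104.125 m.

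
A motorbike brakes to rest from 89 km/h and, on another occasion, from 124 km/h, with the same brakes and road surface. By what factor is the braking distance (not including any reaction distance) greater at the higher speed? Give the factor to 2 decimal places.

Braking distance d = v²/(2a), so with a fixed, d ∝ v².
Factor = (124/89)² = 1.3933² = 1.9413.

Factor ≈ 1.94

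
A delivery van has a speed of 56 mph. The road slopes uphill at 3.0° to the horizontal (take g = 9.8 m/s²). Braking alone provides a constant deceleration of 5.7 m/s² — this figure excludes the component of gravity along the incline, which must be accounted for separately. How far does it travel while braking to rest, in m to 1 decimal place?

56 mph × 0.44704 = 25.0342 m/s.
Gravity along the uphill slope adds to the braking deceleration: a_eff = 5.700 + 9.8·sin 3.0° = 5.700 + 0.513 = 6.213 m/s².
Braking distance = v²/(2a) = 25.0342² / (2 × 6.213) = 626.711 / 12.426 = 50.435 m.

Braking distance ≈ 50.4 m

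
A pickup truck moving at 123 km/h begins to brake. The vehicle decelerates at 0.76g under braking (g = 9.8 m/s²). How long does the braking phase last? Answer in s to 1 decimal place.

Braking time ≈ 4.6 s

123 km/h ÷ 3.6 = 34.1667 m/s.
a = 0.76 × 9.8 = 7.448 m/s².
Braking time = v/a = 34.1667 / 7.448 = 4.587 s.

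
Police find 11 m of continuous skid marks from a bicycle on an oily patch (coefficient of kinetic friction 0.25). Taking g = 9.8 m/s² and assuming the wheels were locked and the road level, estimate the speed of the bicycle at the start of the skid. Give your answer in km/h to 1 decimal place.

Initial speed ≈ 26.4 km/h

Deceleration a = μg = 0.25 × 9.8 = 2.450 m/s².
v = √(2a·d) = √(2 × 2.450 × 11) = √53.900 = 7.3417 m/s.
= 7.3417 × 3.6 = 26.430 km/h.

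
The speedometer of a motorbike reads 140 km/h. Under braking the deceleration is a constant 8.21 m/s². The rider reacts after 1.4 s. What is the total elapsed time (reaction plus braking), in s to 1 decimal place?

Total time ≈ 6.1 s

140 km/h ÷ 3.6 = 38.8889 m/s.
Braking time = v/a = 38.8889 / 8.210 = 4.737 s.
Total = 1.4 + 4.737 = 6.137 s.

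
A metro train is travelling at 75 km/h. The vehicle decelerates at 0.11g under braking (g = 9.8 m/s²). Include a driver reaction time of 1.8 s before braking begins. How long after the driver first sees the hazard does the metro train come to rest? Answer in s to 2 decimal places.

Total time ≈ 21.13 s

75 km/h ÷ 3.6 = 20.8333 m/s.
a = 0.11 × 9.8 = 1.078 m/s².
Braking time = v/a = 20.8333 / 1.078 = 19.326 s.
Total = 1.8 + 19.326 = 21.126 s.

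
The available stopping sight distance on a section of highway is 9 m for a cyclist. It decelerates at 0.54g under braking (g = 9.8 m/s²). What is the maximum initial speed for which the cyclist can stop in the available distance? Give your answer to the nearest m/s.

Maximum speed ≈ 10 m/s

a = 0.54 × 9.8 = 5.292 m/s².
v²/(2a) = d ⇒ v = √(2 × 5.292 × 9) = √95.26 = 9.7601 m/s.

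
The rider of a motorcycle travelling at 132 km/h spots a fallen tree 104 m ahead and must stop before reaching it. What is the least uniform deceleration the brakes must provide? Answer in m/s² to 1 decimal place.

Required deceleration ≈ 6.5 m/s²

132 km/h ÷ 3.6 = 36.6667 m/s.
v² = 2a·d ⇒ a = v²/(2d) = 36.6667² / (2 × 104.000) = 1344.447 / 208.000 = 6.4637 m/s².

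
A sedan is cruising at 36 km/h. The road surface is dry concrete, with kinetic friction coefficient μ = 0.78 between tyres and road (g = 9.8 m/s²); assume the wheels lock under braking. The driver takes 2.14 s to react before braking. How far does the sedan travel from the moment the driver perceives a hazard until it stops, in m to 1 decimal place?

Total stopping distance ≈ 27.9 m

36 km/h ÷ 3.6 = 10.0000 m/s.
a = μg = 0.78 × 9.8 = 7.644 m/s².
Reaction distance = v·t_r = 10.0000 × 2.14 = 21.400 m.
Braking distance = v²/(2a) = 10.0000² / (2 × 7.644) = 100.000 / 15.288 = 6.541 m.
Total = 21.400 + 6.541 = 27.941 m.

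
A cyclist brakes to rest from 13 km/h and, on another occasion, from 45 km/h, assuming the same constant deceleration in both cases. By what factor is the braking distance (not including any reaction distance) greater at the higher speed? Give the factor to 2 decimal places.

Braking distance d = v²/(2a), so with a fixed, d ∝ v².
Factor = (45/13)² = 3.4615² = 11.9820.

Factor ≈ 11.98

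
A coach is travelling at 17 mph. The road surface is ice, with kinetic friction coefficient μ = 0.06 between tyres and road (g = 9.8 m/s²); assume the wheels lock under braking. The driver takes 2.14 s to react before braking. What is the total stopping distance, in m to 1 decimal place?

Total stopping distance ≈ 65.4 m

17 mph × 0.44704 = 7.5997 m/s.
a = μg = 0.06 × 9.8 = 0.588 m/s².
Reaction distance = v·t_r = 7.5997 × 2.14 = 16.263 m.
Braking distance = v²/(2a) = 7.5997² / (2 × 0.588) = 57.755 / 1.176 = 49.111 m.
Total = 16.263 + 49.111 = 65.374 m.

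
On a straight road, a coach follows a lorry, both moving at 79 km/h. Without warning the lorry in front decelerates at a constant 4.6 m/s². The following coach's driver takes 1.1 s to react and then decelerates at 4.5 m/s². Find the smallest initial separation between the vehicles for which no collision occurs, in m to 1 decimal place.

Minimum gap ≈ 25.3 m

79 km/h ÷ 3.6 = 21.9444 m/s.
Leader travels v²/(2a_L) = 481.557 / 9.200 = 52.343 m before stopping.
Follower covers v·t_r = 21.9444 × 1.1 = 24.139 m while reacting, then v²/(2a_F) = 481.557 / 9.000 = 53.506 m while braking, for a total of 24.139 + 53.506 = 77.645 m.
Since a_F ≤ a_L and the follower starts braking later, the follower is never slower than the leader, so the closest approach is when both have stopped.
Minimum gap = 77.645 − 52.343 = 25.302 m.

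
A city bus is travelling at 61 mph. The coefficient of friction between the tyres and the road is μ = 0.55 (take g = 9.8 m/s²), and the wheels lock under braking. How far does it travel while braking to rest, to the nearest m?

61 mph × 0.44704 = 27.2694 m/s.
a = μg = 0.55 × 9.8 = 5.390 m/s².
Braking distance = v²/(2a) = 27.2694² / (2 × 5.390) = 743.620 / 10.780 = 68.981 m.

Braking distance ≈ 69 m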